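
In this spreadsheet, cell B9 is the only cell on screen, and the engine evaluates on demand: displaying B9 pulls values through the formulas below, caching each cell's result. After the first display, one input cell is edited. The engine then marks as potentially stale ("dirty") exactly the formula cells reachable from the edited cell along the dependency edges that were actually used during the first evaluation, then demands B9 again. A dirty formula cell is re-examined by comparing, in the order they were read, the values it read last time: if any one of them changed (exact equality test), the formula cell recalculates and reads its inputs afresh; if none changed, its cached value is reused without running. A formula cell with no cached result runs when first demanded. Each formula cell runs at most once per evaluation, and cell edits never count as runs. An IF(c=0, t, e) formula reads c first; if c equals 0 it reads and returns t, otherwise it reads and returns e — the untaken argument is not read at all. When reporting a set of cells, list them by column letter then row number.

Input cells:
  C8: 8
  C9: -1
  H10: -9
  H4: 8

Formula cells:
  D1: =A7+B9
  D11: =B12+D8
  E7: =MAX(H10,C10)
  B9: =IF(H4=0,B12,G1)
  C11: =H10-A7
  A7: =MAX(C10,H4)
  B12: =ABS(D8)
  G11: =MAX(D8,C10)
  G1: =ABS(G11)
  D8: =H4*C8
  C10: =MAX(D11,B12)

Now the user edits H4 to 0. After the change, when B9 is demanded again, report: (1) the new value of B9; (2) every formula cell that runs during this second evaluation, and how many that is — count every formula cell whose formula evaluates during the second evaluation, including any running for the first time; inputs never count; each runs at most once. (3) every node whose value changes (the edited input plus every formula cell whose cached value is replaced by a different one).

B9 now evaluates to 0.
Run set: B9, B12, D8 (3 run).
Changed values: B9, B12, D8, H4.
The important point: the flipped condition redirects demand; C10, D11, G1, G11 are left stale, never re-checked.

Initial pass — values computed on the first demand:
  D8 = 8 * 8 = 64
  B12 = ABS(64) = 64
  D11 = 64 + 64 = 128
  C10 = MAX(128, 64) = 128
  G11 = MAX(64, 128) = 128
  G1 = ABS(128) = 128
  B9 = IF(H4=0: H4=8 -> else branch G1) = 128

Second demand — change propagation:
  D8: re-runs because H4 8->0; new result 0.
  B12: re-runs because D8 64->0; new result 0.
  D11: dirty yet unreached — the second evaluation never asks for it.
  C10: dirty yet unreached — the second evaluation never asks for it.
  G11: dirty yet unreached — the second evaluation never asks for it.
  G1: dirty yet unreached — the second evaluation never asks for it.
  B9: re-runs because H4 8->0; new result 0.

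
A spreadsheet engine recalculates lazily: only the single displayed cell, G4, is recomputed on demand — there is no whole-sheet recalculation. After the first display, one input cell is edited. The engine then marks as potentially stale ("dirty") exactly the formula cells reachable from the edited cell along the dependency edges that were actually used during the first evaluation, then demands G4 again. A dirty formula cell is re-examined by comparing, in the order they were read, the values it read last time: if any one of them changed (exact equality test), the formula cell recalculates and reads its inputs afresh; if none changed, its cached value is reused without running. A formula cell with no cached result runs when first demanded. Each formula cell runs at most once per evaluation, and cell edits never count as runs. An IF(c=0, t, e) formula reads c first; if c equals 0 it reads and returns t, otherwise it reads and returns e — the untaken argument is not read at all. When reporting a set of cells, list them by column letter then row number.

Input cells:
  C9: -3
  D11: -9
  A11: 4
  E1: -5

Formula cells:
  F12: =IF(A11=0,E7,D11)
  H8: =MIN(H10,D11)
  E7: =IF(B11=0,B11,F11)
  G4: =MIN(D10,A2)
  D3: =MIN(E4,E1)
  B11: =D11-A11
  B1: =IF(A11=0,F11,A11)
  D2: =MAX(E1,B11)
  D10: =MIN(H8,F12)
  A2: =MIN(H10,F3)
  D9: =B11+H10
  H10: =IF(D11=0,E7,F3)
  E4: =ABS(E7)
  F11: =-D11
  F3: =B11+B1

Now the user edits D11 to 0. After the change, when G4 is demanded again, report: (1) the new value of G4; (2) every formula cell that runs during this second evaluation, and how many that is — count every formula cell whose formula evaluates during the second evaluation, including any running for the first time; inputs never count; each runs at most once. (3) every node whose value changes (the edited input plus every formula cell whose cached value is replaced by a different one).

New value of G4: 0.
Formula cells that run: A2, B11, D10, E7, F3, F11, F12, G4, H8, H10 — 10 in total.
Values that change: A2, B11, D10, D11, F3, F12, G4, H8, H10.
Key observation: a condition flipped, so demand reaches new nodes — E7, F11 run for the first time.

First evaluation (everything demanded from the output):
  B1 = IF(A11=0: A11=4 -> else branch A11) = 4
  B11 = -9 - 4 = -13
  F3 = -13 + 4 = -9
  F12 = IF(A11=0: A11=4 -> else branch D11) = -9
  H10 = IF(D11=0: D11=-9 -> else branch F3) = -9
  A2 = MIN(-9, -9) = -9
  H8 = MIN(-9, -9) = -9
  D10 = MIN(-9, -9) = -9
  G4 = MIN(-9, -9) = -9

Propagation after the edit:
  B11: runs — D11 -9->0; result -4.
  F3: runs — B11 -13->-4; result 0.
  F11: demanded for the first time — runs, produces 0.
  E7: demanded for the first time — runs, produces 0.
  F12: runs — D11 -9->0; result 0.
  H10: runs — D11 -9->0; F3 -9->0; result 0.
  A2: runs — H10 -9->0; F3 -9->0; result 0.
  H8: runs — H10 -9->0; D11 -9->0; result 0.
  D10: runs — H8 -9->0; F12 -9->0; result 0.
  G4: runs — D10 -9->0; A2 -9->0; result 0.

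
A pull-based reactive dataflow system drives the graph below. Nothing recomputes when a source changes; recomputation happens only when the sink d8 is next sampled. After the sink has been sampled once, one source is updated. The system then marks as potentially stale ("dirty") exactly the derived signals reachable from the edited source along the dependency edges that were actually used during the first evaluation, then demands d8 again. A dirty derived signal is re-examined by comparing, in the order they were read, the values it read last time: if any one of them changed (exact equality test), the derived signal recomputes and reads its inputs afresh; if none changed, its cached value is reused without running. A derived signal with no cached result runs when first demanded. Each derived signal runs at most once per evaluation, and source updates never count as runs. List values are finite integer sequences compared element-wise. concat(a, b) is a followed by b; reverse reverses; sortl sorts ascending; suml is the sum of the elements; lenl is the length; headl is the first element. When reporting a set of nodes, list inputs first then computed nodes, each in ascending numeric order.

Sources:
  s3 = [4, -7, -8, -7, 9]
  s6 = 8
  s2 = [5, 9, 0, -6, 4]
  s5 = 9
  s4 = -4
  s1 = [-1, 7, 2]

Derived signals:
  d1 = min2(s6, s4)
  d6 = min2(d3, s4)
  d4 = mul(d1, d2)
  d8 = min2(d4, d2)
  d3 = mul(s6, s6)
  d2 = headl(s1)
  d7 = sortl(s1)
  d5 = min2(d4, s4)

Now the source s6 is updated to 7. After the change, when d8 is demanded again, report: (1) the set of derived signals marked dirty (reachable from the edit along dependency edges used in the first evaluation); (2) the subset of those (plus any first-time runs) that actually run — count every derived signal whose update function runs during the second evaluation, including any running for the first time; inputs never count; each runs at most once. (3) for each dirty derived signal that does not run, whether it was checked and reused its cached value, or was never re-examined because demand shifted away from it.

Marked dirty: d1, d4, d8.
Derived signals that run: d1 — 1 in total.
Checked but reused from cache: d4, d8.
Key observation: the change is absorbed at d1 — it re-runs but produces the same value, and the output's value is unchanged.

First evaluation (everything demanded from the output):
  d1 = min2(8, -4) = -4
  d2 = headl([-1, 7, 2]) = -1
  d4 = mul(-4, -1) = 4
  d8 = min2(4, -1) = -1

Propagation after the edit:
  d1: runs — s6 8->7; result -4 (same value as before).
  d4: checked — values it read are unchanged (d1 unchanged, d2 unchanged); reused cached 4 without running.
  d8: checked — values it read are unchanged (d4 unchanged, d2 unchanged); reused cached -1 without running.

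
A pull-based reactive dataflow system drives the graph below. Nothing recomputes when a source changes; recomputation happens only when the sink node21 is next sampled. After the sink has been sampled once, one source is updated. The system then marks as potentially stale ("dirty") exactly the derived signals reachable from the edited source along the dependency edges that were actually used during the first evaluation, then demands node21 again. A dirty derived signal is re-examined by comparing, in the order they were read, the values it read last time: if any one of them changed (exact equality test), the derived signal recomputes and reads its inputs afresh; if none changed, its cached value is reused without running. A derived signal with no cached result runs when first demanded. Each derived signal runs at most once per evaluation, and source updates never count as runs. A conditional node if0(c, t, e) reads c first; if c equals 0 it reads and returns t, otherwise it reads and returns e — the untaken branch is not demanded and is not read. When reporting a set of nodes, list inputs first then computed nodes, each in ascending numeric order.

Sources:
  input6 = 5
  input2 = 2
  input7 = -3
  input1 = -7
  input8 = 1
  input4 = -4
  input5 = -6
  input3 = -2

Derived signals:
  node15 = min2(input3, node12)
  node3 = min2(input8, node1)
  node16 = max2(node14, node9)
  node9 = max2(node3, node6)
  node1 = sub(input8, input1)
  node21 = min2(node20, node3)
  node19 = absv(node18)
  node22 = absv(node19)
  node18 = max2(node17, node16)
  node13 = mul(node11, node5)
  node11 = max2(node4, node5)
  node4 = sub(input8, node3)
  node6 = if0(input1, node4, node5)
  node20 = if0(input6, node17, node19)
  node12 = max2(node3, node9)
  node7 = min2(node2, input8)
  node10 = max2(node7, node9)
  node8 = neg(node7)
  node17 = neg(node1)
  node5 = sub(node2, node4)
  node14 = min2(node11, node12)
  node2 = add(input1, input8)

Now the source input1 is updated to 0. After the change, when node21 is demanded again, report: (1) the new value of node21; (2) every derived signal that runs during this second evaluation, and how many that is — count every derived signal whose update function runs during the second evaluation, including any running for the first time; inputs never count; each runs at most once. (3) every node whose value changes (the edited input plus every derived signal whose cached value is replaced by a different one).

New value of node21: 1.
Derived signals that run: node1, node2, node3, node5, node6, node9, node11, node14, node16, node17, node18 — 11 in total.
Values that change: input1, node1, node2, node5, node6, node11, node14, node17.
Key observation: the cutoff stops propagation at node4 — its inputs' values are unchanged, so it reuses its cache.

First evaluation (everything demanded from the output):
  node1 = sub(1, -7) = 8
  node2 = add(-7, 1) = -6
  node3 = min2(1, 8) = 1
  node4 = sub(1, 1) = 0
  node5 = sub(-6, 0) = -6
  node6 = if0(input1=-7 -> else branch node5) = -6
  node9 = max2(1, -6) = 1
  node11 = max2(0, -6) = 0
  node12 = max2(1, 1) = 1
  node14 = min2(0, 1) = 0
  node16 = max2(0, 1) = 1
  node17 = neg(8) = -8
  node18 = max2(-8, 1) = 1
  node19 = absv(1) = 1
  node20 = if0(input6=5 -> else branch node19) = 1
  node21 = min2(1, 1) = 1

Propagation after the edit:
  node1: runs — input1 -7->0; result 1.
  node2: runs — input1 -7->0; result 1.
  node3: runs — node1 8->1; result 1 (same value as before).
  node4: checked — values it read are unchanged (input8 unchanged, node3 unchanged); reused cached 0 without running.
  node5: runs — node2 -6->1; result 1.
  node6: runs — input1 -7->0; node5 -6->1; result 0.
  node9: runs — node6 -6->0; result 1 (same value as before).
  node11: runs — node5 -6->1; result 1.
  node12: checked — values it read are unchanged (node3 unchanged, node9 unchanged); reused cached 1 without running.
  node14: runs — node11 0->1; result 1.
  node16: runs — node14 0->1; result 1 (same value as before).
  node17: runs — node1 8->1; result -1.
  node18: runs — node17 -8->-1; result 1 (same value as before).
  node19: checked — values it read are unchanged (node18 unchanged); reused cached 1 without running.
  node20: checked — values it read are unchanged (input6 unchanged, node19 unchanged); reused cached 1 without running.
  node21: checked — values it read are unchanged (node20 unchanged, node3 unchanged); reused cached 1 without running.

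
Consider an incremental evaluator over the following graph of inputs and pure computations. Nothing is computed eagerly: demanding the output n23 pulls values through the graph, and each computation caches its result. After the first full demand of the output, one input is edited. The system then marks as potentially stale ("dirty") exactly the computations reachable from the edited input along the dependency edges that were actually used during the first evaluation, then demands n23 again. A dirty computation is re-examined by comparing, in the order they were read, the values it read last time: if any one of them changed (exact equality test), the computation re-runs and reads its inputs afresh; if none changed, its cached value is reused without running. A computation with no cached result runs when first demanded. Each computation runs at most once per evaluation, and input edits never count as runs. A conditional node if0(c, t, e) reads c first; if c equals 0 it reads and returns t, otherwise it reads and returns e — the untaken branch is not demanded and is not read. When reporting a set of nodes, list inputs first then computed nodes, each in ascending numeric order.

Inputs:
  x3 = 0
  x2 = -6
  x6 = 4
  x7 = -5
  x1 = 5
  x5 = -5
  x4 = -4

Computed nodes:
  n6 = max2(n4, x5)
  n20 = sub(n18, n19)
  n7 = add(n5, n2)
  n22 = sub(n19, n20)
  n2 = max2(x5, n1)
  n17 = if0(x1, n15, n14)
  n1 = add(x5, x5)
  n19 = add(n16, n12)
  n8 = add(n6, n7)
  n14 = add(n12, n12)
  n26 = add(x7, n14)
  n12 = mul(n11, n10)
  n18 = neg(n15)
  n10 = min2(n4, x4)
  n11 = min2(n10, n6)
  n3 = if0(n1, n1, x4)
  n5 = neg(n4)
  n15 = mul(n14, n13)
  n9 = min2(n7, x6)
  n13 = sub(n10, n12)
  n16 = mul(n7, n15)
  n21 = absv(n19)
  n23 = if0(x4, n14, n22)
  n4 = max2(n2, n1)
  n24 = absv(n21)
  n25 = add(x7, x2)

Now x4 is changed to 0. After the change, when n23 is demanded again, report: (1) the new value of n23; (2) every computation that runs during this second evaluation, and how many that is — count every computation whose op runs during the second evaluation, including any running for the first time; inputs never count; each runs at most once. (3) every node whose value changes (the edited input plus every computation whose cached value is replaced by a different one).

Initial pass — values computed on the first demand:
  n1 = add(-5, -5) = -10
  n2 = max2(-5, -10) = -5
  n4 = max2(-5, -10) = -5
  n5 = neg(-5) = 5
  n6 = max2(-5, -5) = -5
  n7 = add(5, -5) = 0
  n10 = min2(-5, -4) = -5
  n11 = min2(-5, -5) = -5
  n12 = mul(-5, -5) = 25
  n13 = sub(-5, 25) = -30
  n14 = add(25, 25) = 50
  n15 = mul(50, -30) = -1500
  n16 = mul(0, -1500) = 0
  n18 = neg(-1500) = 1500
  n19 = add(0, 25) = 25
  n20 = sub(1500, 25) = 1475
  n22 = sub(25, 1475) = -1450
  n23 = if0(x4=-4 -> else branch n22) = -1450

Second demand — change propagation:
  n10: re-runs because x4 -4->0; new result -5 (unchanged).
  n11: re-examined; everything it read last time is the same (n10 unchanged, n6 unchanged) — cache -5 kept, no run.
  n12: re-examined; everything it read last time is the same (n11 unchanged, n10 unchanged) — cache 25 kept, no run.
  n13: dirty yet unreached — the second evaluation never asks for it.
  n14: re-examined; everything it read last time is the same (n12 unchanged, n12 unchanged) — cache 50 kept, no run.
  n15: dirty yet unreached — the second evaluation never asks for it.
  n16: dirty yet unreached — the second evaluation never asks for it.
  n18: dirty yet unreached — the second evaluation never asks for it.
  n19: dirty yet unreached — the second evaluation never asks for it.
  n20: dirty yet unreached — the second evaluation never asks for it.
  n22: dirty yet unreached — the second evaluation never asks for it.
  n23: re-runs because x4 -4->0; new result 50.

The important point: the flipped condition redirects demand; n13, n15, n16, n18, n19, n20, n22 are left stale, never re-checked.

n23 now evaluates to 50.
Run set: n10, n23 (2 run).
Changed values: x4, n23.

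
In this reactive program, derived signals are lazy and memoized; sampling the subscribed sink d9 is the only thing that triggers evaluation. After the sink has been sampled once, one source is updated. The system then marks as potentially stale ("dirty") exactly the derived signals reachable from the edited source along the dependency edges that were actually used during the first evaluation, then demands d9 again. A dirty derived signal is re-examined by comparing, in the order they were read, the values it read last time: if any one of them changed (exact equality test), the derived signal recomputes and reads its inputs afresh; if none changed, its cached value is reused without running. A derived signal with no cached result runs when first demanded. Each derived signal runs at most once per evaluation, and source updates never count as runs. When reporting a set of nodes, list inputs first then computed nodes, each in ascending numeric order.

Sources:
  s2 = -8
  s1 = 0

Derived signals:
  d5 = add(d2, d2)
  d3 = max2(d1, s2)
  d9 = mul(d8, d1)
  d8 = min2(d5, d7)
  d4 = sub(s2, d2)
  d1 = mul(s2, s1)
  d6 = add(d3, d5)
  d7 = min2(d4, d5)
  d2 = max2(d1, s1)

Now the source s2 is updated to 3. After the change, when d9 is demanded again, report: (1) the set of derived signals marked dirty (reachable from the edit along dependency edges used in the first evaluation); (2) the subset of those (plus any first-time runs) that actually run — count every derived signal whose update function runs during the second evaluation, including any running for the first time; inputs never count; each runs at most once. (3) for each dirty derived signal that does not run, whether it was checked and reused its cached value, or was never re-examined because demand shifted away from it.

The edit dirties: d1, d2, d4, d5, d7, d8, d9.
5 derived signals run: d1, d4, d7, d8, d9.
Cache hits after checking: d2, d5.
Note where the cutoff bites: d2 is checked, finds nothing changed, and keeps its cache.

First demand of the output computes:
  d1 = mul(-8, 0) = 0
  d2 = max2(0, 0) = 0
  d4 = sub(-8, 0) = -8
  d5 = add(0, 0) = 0
  d7 = min2(-8, 0) = -8
  d8 = min2(0, -8) = -8
  d9 = mul(-8, 0) = 0

After the edit, cleaning proceeds:
  d1: a read changed (s2 -8->3) — executes, giving 0 — identical to its old value.
  d2: dirty, but its reads are unchanged (d1 unchanged, s1 unchanged); cached 0 stands.
  d4: a read changed (s2 -8->3) — executes, giving 3.
  d5: dirty, but its reads are unchanged (d2 unchanged, d2 unchanged); cached 0 stands.
  d7: a read changed (d4 -8->3) — executes, giving 0.
  d8: a read changed (d7 -8->0) — executes, giving 0.
  d9: a read changed (d8 -8->0) — executes, giving 0 — identical to its old value.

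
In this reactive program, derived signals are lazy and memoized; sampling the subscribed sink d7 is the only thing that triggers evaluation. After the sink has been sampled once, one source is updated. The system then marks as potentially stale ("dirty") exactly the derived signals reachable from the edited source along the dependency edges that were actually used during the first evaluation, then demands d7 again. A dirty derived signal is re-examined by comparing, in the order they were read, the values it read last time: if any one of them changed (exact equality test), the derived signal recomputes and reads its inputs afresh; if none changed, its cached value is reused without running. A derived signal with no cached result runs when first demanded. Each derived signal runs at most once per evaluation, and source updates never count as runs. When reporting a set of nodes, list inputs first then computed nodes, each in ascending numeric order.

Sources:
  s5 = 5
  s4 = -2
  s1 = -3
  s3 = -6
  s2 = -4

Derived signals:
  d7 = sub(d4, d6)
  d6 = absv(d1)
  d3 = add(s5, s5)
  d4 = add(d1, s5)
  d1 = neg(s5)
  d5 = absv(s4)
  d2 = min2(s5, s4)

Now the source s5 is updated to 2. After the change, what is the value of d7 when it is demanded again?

Demanding d7 again yields -2.

First demand of the output computes:
  d1 = neg(5) = -5
  d4 = add(-5, 5) = 0
  d6 = absv(-5) = 5
  d7 = sub(0, 5) = -5

After the edit, cleaning proceeds:
  d1: a read changed (s5 5->2) — executes, giving -2.
  d4: a read changed (d1 -5->-2; s5 5->2) — executes, giving 0 — identical to its old value.
  d6: a read changed (d1 -5->-2) — executes, giving 2.
  d7: a read changed (d6 5->2) — executes, giving -2.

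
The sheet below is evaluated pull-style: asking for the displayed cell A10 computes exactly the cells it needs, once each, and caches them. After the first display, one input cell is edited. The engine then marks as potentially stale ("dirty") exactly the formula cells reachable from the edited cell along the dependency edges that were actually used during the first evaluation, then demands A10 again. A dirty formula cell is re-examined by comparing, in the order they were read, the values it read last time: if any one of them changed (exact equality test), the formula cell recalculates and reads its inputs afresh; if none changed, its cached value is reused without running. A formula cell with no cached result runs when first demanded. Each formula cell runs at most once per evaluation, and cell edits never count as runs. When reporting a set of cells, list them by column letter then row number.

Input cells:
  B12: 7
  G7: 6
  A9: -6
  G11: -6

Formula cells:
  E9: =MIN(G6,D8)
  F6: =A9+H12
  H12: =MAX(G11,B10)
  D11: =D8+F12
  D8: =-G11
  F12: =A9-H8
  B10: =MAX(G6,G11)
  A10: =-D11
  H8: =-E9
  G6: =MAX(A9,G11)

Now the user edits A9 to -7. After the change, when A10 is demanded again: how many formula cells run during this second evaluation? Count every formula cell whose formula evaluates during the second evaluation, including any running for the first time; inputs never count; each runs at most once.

First demand of the output computes:
  D8 = -(-6) = 6
  G6 = MAX(-6, -6) = -6
  E9 = MIN(-6, 6) = -6
  H8 = -(-6) = 6
  F12 = -6 - 6 = -12
  D11 = 6 + -12 = -6
  A10 = -(-6) = 6

After the edit, cleaning proceeds:
  G6: a read changed (A9 -6->-7) — executes, giving -6 — identical to its old value.
  E9: dirty, but its reads are unchanged (G6 unchanged, D8 unchanged); cached -6 stands.
  H8: dirty, but its reads are unchanged (E9 unchanged); cached 6 stands.
  F12: a read changed (A9 -6->-7) — executes, giving -13.
  D11: a read changed (F12 -12->-13) — executes, giving -7.
  A10: a read changed (D11 -6->-7) — executes, giving 7.

Note where the cutoff bites: E9 is checked, finds nothing changed, and keeps its cache.

4 formula cells run: A10, D11, F12, G6.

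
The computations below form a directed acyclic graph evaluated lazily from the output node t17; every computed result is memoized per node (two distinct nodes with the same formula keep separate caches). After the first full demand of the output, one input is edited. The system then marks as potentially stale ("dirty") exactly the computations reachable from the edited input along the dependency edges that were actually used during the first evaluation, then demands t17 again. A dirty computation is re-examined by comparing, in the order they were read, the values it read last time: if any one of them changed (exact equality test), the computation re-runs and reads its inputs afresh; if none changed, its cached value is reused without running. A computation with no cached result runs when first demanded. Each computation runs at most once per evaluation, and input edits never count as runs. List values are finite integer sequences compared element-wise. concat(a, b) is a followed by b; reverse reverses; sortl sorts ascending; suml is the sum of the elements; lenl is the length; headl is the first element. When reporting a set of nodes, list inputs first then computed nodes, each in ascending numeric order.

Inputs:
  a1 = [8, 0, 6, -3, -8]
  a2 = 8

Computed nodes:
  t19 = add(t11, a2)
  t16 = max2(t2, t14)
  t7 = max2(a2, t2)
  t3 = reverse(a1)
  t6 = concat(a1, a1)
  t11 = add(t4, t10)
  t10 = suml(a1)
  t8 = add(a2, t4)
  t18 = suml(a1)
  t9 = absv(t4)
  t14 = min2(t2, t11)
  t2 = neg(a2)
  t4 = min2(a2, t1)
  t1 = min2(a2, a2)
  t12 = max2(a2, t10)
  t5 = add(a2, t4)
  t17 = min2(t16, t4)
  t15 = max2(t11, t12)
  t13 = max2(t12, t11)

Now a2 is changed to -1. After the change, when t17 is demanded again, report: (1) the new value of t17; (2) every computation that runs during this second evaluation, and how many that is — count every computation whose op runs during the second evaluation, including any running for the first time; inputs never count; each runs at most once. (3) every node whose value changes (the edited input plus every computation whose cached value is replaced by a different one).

Demanding t17 again yields -1.
7 computations run: t1, t2, t4, t11, t14, t16, t17.
The nodes whose values change: a2, t1, t2, t4, t11, t14, t16, t17.

First demand of the output computes:
  t1 = min2(8, 8) = 8
  t2 = neg(8) = -8
  t4 = min2(8, 8) = 8
  t10 = suml([8, 0, 6, -3, -8]) = 3
  t11 = add(8, 3) = 11
  t14 = min2(-8, 11) = -8
  t16 = max2(-8, -8) = -8
  t17 = min2(-8, 8) = -8

After the edit, cleaning proceeds:
  t1: a read changed (a2 8->-1; a2 8->-1) — executes, giving -1.
  t2: a read changed (a2 8->-1) — executes, giving 1.
  t4: a read changed (a2 8->-1; t1 8->-1) — executes, giving -1.
  t11: a read changed (t4 8->-1) — executes, giving 2.
  t14: a read changed (t2 -8->1; t11 11->2) — executes, giving 1.
  t16: a read changed (t2 -8->1; t14 -8->1) — executes, giving 1.
  t17: a read changed (t16 -8->1; t4 8->-1) — executes, giving -1.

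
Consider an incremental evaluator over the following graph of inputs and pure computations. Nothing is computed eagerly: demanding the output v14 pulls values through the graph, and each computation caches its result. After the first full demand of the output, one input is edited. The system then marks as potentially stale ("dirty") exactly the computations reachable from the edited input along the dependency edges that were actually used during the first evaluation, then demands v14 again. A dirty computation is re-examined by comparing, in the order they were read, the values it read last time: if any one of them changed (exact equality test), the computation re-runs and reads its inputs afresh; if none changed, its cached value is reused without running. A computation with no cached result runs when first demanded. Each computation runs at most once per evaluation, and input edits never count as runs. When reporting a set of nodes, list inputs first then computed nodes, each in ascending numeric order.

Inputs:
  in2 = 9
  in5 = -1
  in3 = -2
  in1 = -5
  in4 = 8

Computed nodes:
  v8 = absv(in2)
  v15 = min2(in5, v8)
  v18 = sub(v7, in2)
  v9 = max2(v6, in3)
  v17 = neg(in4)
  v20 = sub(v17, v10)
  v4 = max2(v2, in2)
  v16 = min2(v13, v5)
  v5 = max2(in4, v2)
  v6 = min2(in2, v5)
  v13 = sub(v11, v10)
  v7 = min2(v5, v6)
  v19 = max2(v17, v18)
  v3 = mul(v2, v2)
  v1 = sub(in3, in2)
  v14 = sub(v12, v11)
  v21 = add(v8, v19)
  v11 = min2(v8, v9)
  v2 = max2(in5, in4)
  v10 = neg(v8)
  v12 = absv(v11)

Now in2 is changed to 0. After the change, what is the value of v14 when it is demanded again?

v14 now evaluates to 0.

Initial pass — values computed on the first demand:
  v2 = max2(-1, 8) = 8
  v5 = max2(8, 8) = 8
  v6 = min2(9, 8) = 8
  v8 = absv(9) = 9
  v9 = max2(8, -2) = 8
  v11 = min2(9, 8) = 8
  v12 = absv(8) = 8
  v14 = sub(8, 8) = 0

Second demand — change propagation:
  v6: re-runs because in2 9->0; new result 0.
  v8: re-runs because in2 9->0; new result 0.
  v9: re-runs because v6 8->0; new result 0.
  v11: re-runs because v8 9->0; v9 8->0; new result 0.
  v12: re-runs because v11 8->0; new result 0.
  v14: re-runs because v12 8->0; v11 8->0; new result 0 (unchanged).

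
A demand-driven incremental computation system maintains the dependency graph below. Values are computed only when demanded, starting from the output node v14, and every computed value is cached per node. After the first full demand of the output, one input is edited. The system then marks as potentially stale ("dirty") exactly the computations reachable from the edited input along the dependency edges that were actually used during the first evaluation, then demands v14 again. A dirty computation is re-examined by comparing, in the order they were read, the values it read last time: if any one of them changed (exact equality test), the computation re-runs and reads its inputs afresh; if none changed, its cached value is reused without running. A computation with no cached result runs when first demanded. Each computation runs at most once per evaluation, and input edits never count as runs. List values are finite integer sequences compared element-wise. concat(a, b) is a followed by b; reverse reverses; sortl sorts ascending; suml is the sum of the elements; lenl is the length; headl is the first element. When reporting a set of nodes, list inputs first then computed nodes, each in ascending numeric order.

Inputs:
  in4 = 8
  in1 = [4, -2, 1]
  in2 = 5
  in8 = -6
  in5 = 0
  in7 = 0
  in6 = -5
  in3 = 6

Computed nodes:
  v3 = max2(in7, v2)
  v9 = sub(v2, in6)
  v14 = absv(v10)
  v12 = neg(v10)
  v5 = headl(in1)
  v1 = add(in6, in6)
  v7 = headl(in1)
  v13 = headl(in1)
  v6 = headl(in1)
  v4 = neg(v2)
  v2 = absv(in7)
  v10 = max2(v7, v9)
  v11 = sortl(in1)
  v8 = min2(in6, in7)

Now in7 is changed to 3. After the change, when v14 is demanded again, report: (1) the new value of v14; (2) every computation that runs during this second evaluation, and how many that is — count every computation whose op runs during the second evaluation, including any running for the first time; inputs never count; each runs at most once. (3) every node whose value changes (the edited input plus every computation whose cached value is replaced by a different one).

New value of v14: 8.
Computations that run: v2, v9, v10, v14 — 4 in total.
Values that change: in7, v2, v9, v10, v14.

First evaluation (everything demanded from the output):
  v2 = absv(0) = 0
  v7 = headl([4, -2, 1]) = 4
  v9 = sub(0, -5) = 5
  v10 = max2(4, 5) = 5
  v14 = absv(5) = 5

Propagation after the edit:
  v2: runs — in7 0->3; result 3.
  v9: runs — v2 0->3; result 8.
  v10: runs — v9 5->8; result 8.
  v14: runs — v10 5->8; result 8.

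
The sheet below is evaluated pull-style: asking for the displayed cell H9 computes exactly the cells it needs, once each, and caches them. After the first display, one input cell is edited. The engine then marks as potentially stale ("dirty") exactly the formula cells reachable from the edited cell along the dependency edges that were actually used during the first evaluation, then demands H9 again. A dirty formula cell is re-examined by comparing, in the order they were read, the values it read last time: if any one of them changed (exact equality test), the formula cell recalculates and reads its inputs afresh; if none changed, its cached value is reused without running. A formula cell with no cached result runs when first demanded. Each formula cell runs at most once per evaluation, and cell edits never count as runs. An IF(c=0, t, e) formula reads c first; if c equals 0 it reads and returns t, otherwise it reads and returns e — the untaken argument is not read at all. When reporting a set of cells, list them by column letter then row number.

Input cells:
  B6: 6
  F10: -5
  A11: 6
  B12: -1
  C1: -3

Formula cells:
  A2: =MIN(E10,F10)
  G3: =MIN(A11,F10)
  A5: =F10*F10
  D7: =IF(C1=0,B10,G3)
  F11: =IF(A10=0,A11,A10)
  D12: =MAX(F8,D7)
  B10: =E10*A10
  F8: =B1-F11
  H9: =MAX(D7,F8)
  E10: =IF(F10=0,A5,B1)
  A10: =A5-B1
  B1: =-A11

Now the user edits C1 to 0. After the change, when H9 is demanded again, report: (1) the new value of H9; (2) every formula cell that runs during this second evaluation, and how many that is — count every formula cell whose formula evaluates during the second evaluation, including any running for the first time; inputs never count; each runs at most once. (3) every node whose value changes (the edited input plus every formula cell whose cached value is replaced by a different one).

First demand of the output computes:
  A5 = -5 * -5 = 25
  B1 = -(6) = -6
  A10 = 25 - -6 = 31
  F11 = IF(A10=0: A10=31 -> else branch A10) = 31
  F8 = -6 - 31 = -37
  G3 = MIN(6, -5) = -5
  D7 = IF(C1=0: C1=-3 -> else branch G3) = -5
  H9 = MAX(-5, -37) = -5

After the edit, cleaning proceeds:
  E10: had never run; runs now, result -6.
  B10: had never run; runs now, result -186.
  D7: a read changed (C1 -3->0) — executes, giving -186.
  H9: a read changed (D7 -5->-186) — executes, giving -37.

Note the branch switch — B10, E10 had no cache and run now for the first time.

Demanding H9 again yields -37.
4 formula cells run: B10, D7, E10, H9.
The nodes whose values change: C1, D7, H9.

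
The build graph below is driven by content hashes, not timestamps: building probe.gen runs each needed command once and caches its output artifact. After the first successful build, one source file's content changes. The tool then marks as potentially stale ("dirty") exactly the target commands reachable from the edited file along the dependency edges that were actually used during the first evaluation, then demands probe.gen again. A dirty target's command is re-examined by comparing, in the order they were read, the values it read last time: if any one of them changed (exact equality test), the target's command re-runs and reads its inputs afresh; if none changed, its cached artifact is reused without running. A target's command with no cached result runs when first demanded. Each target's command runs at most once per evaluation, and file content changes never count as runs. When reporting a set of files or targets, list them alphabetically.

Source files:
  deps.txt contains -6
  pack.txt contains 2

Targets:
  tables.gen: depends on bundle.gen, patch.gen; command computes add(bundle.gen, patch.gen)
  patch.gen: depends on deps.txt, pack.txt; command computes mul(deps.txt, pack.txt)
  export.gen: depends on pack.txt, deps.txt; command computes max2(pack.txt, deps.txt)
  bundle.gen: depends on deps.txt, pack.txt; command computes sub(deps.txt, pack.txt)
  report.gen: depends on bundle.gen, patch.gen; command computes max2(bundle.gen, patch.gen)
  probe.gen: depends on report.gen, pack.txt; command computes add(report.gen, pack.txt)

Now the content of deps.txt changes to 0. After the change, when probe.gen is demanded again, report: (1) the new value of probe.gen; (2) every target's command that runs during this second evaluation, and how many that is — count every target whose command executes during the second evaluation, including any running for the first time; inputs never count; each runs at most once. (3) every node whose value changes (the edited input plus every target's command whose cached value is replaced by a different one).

Initial pass — values computed on the first demand:
  bundle.gen = sub(-6, 2) = -8
  patch.gen = mul(-6, 2) = -12
  report.gen = max2(-8, -12) = -8
  probe.gen = add(-8, 2) = -6

Second demand — change propagation:
  bundle.gen: re-runs because deps.txt -6->0; new result -2.
  patch.gen: re-runs because deps.txt -6->0; new result 0.
  report.gen: re-runs because bundle.gen -8->-2; patch.gen -12->0; new result 0.
  probe.gen: re-runs because report.gen -8->0; new result 2.

probe.gen now evaluates to 2.
Run set: bundle.gen, patch.gen, probe.gen, report.gen (4 run).
Changed values: bundle.gen, deps.txt, patch.gen, probe.gen, report.gen.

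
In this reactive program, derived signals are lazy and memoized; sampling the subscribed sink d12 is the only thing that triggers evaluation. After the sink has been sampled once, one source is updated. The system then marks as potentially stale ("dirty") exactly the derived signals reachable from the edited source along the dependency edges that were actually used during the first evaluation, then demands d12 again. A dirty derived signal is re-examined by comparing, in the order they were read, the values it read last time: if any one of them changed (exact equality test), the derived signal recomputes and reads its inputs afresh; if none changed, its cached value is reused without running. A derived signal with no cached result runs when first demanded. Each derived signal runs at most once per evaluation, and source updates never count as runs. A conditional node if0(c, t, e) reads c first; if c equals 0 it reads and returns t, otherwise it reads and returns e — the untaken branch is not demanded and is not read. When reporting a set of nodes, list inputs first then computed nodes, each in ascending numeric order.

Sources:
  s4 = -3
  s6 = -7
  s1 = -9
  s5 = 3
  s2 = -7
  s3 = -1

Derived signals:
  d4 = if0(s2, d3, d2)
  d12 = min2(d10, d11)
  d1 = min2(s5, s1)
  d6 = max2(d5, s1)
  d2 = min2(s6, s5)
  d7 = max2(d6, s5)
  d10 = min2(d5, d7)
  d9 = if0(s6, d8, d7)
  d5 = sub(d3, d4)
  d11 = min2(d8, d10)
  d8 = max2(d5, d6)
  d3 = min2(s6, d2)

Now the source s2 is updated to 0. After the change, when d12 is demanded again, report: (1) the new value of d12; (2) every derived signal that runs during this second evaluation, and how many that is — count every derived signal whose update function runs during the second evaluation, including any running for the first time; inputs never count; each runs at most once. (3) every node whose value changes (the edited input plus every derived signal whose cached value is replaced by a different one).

First demand of the output computes:
  d2 = min2(-7, 3) = -7
  d3 = min2(-7, -7) = -7
  d4 = if0(s2=-7 -> else branch d2) = -7
  d5 = sub(-7, -7) = 0
  d6 = max2(0, -9) = 0
  d7 = max2(0, 3) = 3
  d8 = max2(0, 0) = 0
  d10 = min2(0, 3) = 0
  d11 = min2(0, 0) = 0
  d12 = min2(0, 0) = 0

After the edit, cleaning proceeds:
  d4: a read changed (s2 -7->0) — executes, giving -7 — identical to its old value.
  d5: dirty, but its reads are unchanged (d3 unchanged, d4 unchanged); cached 0 stands.
  d6: dirty, but its reads are unchanged (d5 unchanged, s1 unchanged); cached 0 stands.
  d7: dirty, but its reads are unchanged (d6 unchanged, s5 unchanged); cached 3 stands.
  d8: dirty, but its reads are unchanged (d5 unchanged, d6 unchanged); cached 0 stands.
  d10: dirty, but its reads are unchanged (d5 unchanged, d7 unchanged); cached 0 stands.
  d11: dirty, but its reads are unchanged (d8 unchanged, d10 unchanged); cached 0 stands.
  d12: dirty, but its reads are unchanged (d10 unchanged, d11 unchanged); cached 0 stands.

Note the absorption at d4: it re-runs yet its value is the same, leaving the output's value untouched.

Demanding d12 again yields 0.
1 derived signals run: d4.
The nodes whose values change: s2.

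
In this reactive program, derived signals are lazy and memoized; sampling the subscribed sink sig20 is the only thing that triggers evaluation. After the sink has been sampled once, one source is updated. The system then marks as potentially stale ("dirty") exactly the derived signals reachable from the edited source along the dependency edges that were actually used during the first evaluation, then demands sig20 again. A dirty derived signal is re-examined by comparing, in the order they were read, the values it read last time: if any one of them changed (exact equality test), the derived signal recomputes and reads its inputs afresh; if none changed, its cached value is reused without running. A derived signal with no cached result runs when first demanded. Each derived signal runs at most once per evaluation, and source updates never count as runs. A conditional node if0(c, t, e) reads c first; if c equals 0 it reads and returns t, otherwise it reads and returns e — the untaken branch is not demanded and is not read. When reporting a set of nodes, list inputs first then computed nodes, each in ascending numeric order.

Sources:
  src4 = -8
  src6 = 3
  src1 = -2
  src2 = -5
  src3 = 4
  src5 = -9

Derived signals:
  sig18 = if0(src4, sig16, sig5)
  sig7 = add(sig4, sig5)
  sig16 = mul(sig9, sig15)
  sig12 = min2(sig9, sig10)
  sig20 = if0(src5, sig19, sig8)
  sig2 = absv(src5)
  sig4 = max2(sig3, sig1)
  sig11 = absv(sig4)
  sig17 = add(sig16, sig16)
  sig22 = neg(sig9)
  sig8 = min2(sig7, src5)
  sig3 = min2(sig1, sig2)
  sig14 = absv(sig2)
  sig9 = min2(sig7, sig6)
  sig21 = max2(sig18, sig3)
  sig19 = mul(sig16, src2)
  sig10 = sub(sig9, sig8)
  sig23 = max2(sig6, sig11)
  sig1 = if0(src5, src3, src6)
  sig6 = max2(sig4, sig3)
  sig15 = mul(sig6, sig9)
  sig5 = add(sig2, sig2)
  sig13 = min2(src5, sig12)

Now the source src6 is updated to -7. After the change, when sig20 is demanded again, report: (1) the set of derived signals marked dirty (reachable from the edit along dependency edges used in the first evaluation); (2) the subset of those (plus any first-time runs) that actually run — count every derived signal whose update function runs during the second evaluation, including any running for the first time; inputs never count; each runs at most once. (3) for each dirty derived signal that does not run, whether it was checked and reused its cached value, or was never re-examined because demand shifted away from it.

First demand of the output computes:
  sig1 = if0(src5=-9 -> else branch src6) = 3
  sig2 = absv(-9) = 9
  sig3 = min2(3, 9) = 3
  sig4 = max2(3, 3) = 3
  sig5 = add(9, 9) = 18
  sig7 = add(3, 18) = 21
  sig8 = min2(21, -9) = -9
  sig20 = if0(src5=-9 -> else branch sig8) = -9

After the edit, cleaning proceeds:
  sig1: a read changed (src6 3->-7) — executes, giving -7.
  sig3: a read changed (sig1 3->-7) — executes, giving -7.
  sig4: a read changed (sig3 3->-7; sig1 3->-7) — executes, giving -7.
  sig7: a read changed (sig4 3->-7) — executes, giving 11.
  sig8: a read changed (sig7 21->11) — executes, giving -9 — identical to its old value.
  sig20: dirty, but its reads are unchanged (src5 unchanged, sig8 unchanged); cached -9 stands.

Note the absorption at sig8: it re-runs yet its value is the same, leaving the output's value untouched.

The edit dirties: sig1, sig3, sig4, sig7, sig8, sig20.
5 derived signals run: sig1, sig3, sig4, sig7, sig8.
Cache hits after checking: sig20.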